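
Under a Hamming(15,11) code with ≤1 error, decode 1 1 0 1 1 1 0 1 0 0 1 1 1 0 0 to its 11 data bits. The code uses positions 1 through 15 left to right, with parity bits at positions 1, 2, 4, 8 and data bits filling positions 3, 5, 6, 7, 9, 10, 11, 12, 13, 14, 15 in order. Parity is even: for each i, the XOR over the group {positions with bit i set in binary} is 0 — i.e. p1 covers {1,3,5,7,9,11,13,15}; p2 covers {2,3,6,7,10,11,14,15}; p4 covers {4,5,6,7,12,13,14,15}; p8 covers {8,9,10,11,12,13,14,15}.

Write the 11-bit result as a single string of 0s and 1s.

s1 (pos 1,3,5,7,9,11,13,15): 1⊕0⊕1⊕0⊕0⊕1⊕1⊕0 = 0
s2 (pos 2,3,6,7,10,11,14,15): 1⊕0⊕1⊕0⊕0⊕1⊕0⊕0 = 1
s4 (pos 4,5,6,7,12,13,14,15): 1⊕1⊕1⊕0⊕1⊕1⊕0⊕0 = 1
s8 (pos 8,9,10,11,12,13,14,15): 1⊕0⊕0⊕1⊕1⊕1⊕0⊕0 = 0
Syndrome s8…s1 = 0110 → error at position 6.
Flip position 6: 110111010011100 → 110110010011100
Read data bits from positions 3,5,6,7,9,10,11,12,13,14,15: 01000011100

01000011100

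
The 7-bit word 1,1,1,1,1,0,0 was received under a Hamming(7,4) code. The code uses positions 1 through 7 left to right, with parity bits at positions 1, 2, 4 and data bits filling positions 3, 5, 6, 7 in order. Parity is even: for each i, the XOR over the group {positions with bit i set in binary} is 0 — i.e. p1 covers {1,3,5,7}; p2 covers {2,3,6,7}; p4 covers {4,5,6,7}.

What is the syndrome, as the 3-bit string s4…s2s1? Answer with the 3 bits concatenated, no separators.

001

s1 (pos 1,3,5,7): 1⊕1⊕1⊕0 = 1
s2 (pos 2,3,6,7): 1⊕1⊕0⊕0 = 0
s4 (pos 4,5,6,7): 1⊕1⊕0⊕0 = 0
Syndrome s4…s1 = 001 → error at position 1.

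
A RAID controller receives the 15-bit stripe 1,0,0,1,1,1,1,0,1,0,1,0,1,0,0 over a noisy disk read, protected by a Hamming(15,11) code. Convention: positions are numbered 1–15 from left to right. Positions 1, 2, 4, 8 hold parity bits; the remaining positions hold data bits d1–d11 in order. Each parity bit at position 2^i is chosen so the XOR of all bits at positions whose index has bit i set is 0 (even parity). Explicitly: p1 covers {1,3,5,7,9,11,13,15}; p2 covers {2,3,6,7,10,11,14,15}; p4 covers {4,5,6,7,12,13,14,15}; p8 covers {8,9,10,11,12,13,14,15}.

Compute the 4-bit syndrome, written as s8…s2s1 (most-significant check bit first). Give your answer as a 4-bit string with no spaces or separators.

s1 (pos 1,3,5,7,9,11,13,15): 1⊕0⊕1⊕1⊕1⊕1⊕1⊕0 = 0
s2 (pos 2,3,6,7,10,11,14,15): 0⊕0⊕1⊕1⊕0⊕1⊕0⊕0 = 1
s4 (pos 4,5,6,7,12,13,14,15): 1⊕1⊕1⊕1⊕0⊕1⊕0⊕0 = 1
s8 (pos 8,9,10,11,12,13,14,15): 0⊕1⊕0⊕1⊕0⊕1⊕0⊕0 = 1
Syndrome s8…s1 = 1110 → error at position 14.

1110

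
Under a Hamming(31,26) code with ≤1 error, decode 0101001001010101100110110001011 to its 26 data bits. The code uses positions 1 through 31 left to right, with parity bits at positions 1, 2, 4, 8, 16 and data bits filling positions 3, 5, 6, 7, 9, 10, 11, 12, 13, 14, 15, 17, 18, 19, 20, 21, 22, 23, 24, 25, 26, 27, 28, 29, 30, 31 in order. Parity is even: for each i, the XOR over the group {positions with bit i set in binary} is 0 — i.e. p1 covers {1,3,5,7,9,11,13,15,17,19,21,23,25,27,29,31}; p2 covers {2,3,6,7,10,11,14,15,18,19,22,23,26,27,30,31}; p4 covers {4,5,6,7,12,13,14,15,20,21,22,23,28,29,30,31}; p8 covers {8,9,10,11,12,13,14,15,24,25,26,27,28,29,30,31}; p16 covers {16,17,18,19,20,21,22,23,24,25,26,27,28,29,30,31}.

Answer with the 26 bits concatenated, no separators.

s1 (pos 1,3,5,7,9,11,13,15,17,19,21,23,25,27,29,31): 0⊕0⊕0⊕1⊕0⊕0⊕0⊕0⊕1⊕0⊕1⊕1⊕0⊕0⊕0⊕1 = 1
s2 (pos 2,3,6,7,10,11,14,15,18,19,22,23,26,27,30,31): 1⊕0⊕0⊕1⊕1⊕0⊕1⊕0⊕0⊕0⊕0⊕1⊕0⊕0⊕1⊕1 = 1
s4 (pos 4,5,6,7,12,13,14,15,20,21,22,23,28,29,30,31): 1⊕0⊕0⊕1⊕1⊕0⊕1⊕0⊕1⊕1⊕0⊕1⊕1⊕0⊕1⊕1 = 0
s8 (pos 8,9,10,11,12,13,14,15,24,25,26,27,28,29,30,31): 0⊕0⊕1⊕0⊕1⊕0⊕1⊕0⊕1⊕0⊕0⊕0⊕1⊕0⊕1⊕1 = 1
s16 (pos 16,17,18,19,20,21,22,23,24,25,26,27,28,29,30,31): 1⊕1⊕0⊕0⊕1⊕1⊕0⊕1⊕1⊕0⊕0⊕0⊕1⊕0⊕1⊕1 = 1
Syndrome s16…s1 = 11011 → error at position 27.
Flip position 27: 0101001001010101100110110001011 → 0101001001010101100110110011011
Read data bits from positions 3,5,6,7,9,10,11,12,13,14,15,17,18,19,20,21,22,23,24,25,26,27,28,29,30,31: 00010101010100110110011011

00010101010100110110011011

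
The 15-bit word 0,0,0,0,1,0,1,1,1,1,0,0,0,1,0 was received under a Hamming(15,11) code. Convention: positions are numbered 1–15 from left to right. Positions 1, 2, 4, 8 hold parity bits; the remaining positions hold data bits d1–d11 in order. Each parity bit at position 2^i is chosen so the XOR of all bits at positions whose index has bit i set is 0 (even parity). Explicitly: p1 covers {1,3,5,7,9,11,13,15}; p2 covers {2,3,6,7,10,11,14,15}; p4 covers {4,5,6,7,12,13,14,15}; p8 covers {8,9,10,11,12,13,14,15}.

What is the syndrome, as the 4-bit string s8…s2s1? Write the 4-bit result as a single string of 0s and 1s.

s1 (pos 1,3,5,7,9,11,13,15): 0⊕0⊕1⊕1⊕1⊕0⊕0⊕0 = 1
s2 (pos 2,3,6,7,10,11,14,15): 0⊕0⊕0⊕1⊕1⊕0⊕1⊕0 = 1
s4 (pos 4,5,6,7,12,13,14,15): 0⊕1⊕0⊕1⊕0⊕0⊕1⊕0 = 1
s8 (pos 8,9,10,11,12,13,14,15): 1⊕1⊕1⊕0⊕0⊕0⊕1⊕0 = 0
Syndrome s8…s1 = 0111 → error at position 7.

0111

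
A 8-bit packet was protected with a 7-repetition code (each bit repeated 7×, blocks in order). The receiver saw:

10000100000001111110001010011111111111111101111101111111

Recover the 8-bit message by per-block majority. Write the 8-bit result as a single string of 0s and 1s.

Block 1 (1000010): 2 ones → 0
Block 2 (0000001): 1 one → 0
Block 3 (1111100): 5 ones → 1
Block 4 (0101001): 3 ones → 0
Block 5 (1111111): 7 ones → 1
Block 6 (1111111): 7 ones → 1
Block 7 (0111110): 5 ones → 1
Block 8 (1111111): 7 ones → 1

00101111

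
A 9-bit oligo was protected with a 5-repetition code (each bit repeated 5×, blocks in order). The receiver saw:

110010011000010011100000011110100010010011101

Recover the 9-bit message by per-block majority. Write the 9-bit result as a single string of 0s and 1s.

Block 1 (11001): 3 ones → 1
Block 2 (00110): 2 ones → 0
Block 3 (00010): 1 one → 0
Block 4 (01110): 3 ones → 1
Block 5 (00000): 0 ones → 0
Block 6 (11110): 4 ones → 1
Block 7 (10001): 2 ones → 0
Block 8 (00100): 1 one → 0
Block 9 (11101): 4 ones → 1

100101001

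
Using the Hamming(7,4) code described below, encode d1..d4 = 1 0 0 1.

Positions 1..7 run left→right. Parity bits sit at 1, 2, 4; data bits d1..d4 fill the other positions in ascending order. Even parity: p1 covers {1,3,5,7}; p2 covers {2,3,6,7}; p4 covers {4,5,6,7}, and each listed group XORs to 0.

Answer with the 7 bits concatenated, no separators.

0011001

Place data at non-parity positions: p1 p2 1 p4 0 0 1
p1 (pos 1,3,5,7): XOR of data positions = 1⊕0⊕1 = 0
p2 (pos 2,3,6,7): XOR of data positions = 1⊕0⊕1 = 0
p4 (pos 4,5,6,7): XOR of data positions = 0⊕0⊕1 = 1
Codeword: 0011001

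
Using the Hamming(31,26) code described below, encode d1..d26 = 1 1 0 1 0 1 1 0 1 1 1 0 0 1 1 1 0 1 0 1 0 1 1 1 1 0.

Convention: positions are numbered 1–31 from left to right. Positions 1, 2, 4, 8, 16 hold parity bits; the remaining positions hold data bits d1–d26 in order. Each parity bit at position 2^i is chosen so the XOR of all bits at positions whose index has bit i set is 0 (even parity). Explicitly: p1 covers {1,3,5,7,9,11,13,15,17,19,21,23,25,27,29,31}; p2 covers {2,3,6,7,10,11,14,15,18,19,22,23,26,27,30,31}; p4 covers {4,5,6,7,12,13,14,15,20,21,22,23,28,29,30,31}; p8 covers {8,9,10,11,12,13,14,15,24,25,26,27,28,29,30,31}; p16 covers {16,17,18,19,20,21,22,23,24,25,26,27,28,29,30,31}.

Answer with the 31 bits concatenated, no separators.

0011101001101111001110101011110

Place data at non-parity positions: p1 p2 1 p4 1 0 1 p8 0 1 1 0 1 1 1 p16 0 0 1 1 1 0 1 0 1 0 1 1 1 1 0
p1 (pos 1,3,5,7,9,11,13,15,17,19,21,23,25,27,29,31): XOR of data positions = 1⊕1⊕1⊕0⊕1⊕1⊕1⊕0⊕1⊕1⊕1⊕1⊕1⊕1⊕0 = 0
p2 (pos 2,3,6,7,10,11,14,15,18,19,22,23,26,27,30,31): XOR of data positions = 1⊕0⊕1⊕1⊕1⊕1⊕1⊕0⊕1⊕0⊕1⊕0⊕1⊕1⊕0 = 0
p4 (pos 4,5,6,7,12,13,14,15,20,21,22,23,28,29,30,31): XOR of data positions = 1⊕0⊕1⊕0⊕1⊕1⊕1⊕1⊕1⊕0⊕1⊕1⊕1⊕1⊕0 = 1
p8 (pos 8,9,10,11,12,13,14,15,24,25,26,27,28,29,30,31): XOR of data positions = 0⊕1⊕1⊕0⊕1⊕1⊕1⊕0⊕1⊕0⊕1⊕1⊕1⊕1⊕0 = 0
p16 (pos 16,17,18,19,20,21,22,23,24,25,26,27,28,29,30,31): XOR of data positions = 0⊕0⊕1⊕1⊕1⊕0⊕1⊕0⊕1⊕0⊕1⊕1⊕1⊕1⊕0 = 1
Codeword: 0011101001101111001110101011110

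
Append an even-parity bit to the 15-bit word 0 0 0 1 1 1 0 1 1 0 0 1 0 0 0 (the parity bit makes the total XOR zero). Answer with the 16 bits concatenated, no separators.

0001110110010000

XOR of the 15 data bits: 0⊕0⊕0⊕1⊕1⊕1⊕0⊕1⊕1⊕0⊕0⊕1⊕0⊕0⊕0 = 0
Parity bit = 0 (so all 16 bits XOR to 0).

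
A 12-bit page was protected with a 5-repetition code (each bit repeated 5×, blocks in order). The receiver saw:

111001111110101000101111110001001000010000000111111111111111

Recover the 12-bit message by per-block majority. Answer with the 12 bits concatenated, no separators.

Block 1 (11100): 3 ones → 1
Block 2 (11111): 5 ones → 1
Block 3 (10101): 3 ones → 1
Block 4 (00010): 1 one → 0
Block 5 (11111): 5 ones → 1
Block 6 (10001): 2 ones → 0
Block 7 (00100): 1 one → 0
Block 8 (00100): 1 one → 0
Block 9 (00000): 0 ones → 0
Block 10 (11111): 5 ones → 1
Block 11 (11111): 5 ones → 1
Block 12 (11111): 5 ones → 1

111010000111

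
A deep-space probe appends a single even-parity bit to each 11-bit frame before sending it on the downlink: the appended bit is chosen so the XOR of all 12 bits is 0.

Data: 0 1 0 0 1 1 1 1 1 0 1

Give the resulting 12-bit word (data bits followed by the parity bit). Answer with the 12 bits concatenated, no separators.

010011111011

XOR of the 11 data bits: 0⊕1⊕0⊕0⊕1⊕1⊕1⊕1⊕1⊕0⊕1 = 1
Parity bit = 1 (so all 12 bits XOR to 0).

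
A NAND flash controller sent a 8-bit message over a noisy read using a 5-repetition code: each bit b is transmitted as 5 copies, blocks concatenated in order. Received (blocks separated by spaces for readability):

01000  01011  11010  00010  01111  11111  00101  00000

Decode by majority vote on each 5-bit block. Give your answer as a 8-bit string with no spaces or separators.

Block 1 (01000): 1 one → 0
Block 2 (01011): 3 ones → 1
Block 3 (11010): 3 ones → 1
Block 4 (00010): 1 one → 0
Block 5 (01111): 4 ones → 1
Block 6 (11111): 5 ones → 1
Block 7 (00101): 2 ones → 0
Block 8 (00000): 0 ones → 0

01101100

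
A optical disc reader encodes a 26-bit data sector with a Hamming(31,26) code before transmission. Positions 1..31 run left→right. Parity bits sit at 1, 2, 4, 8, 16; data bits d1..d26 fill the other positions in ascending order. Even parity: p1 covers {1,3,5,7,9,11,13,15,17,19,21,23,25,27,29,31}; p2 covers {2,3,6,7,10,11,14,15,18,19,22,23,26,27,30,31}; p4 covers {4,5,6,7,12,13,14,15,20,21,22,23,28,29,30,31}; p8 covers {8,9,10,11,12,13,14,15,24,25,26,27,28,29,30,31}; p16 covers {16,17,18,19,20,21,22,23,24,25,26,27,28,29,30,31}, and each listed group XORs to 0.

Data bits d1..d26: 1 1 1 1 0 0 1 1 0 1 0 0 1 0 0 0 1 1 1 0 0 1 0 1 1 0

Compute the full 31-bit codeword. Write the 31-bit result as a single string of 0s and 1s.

1011111100110101010001110010110

Place data at non-parity positions: p1 p2 1 p4 1 1 1 p8 0 0 1 1 0 1 0 p16 0 1 0 0 0 1 1 1 0 0 1 0 1 1 0
p1 (pos 1,3,5,7,9,11,13,15,17,19,21,23,25,27,29,31): XOR of data positions = 1⊕1⊕1⊕0⊕1⊕0⊕0⊕0⊕0⊕0⊕1⊕0⊕1⊕1⊕0 = 1
p2 (pos 2,3,6,7,10,11,14,15,18,19,22,23,26,27,30,31): XOR of data positions = 1⊕1⊕1⊕0⊕1⊕1⊕0⊕1⊕0⊕1⊕1⊕0⊕1⊕1⊕0 = 0
p4 (pos 4,5,6,7,12,13,14,15,20,21,22,23,28,29,30,31): XOR of data positions = 1⊕1⊕1⊕1⊕0⊕1⊕0⊕0⊕0⊕1⊕1⊕0⊕1⊕1⊕0 = 1
p8 (pos 8,9,10,11,12,13,14,15,24,25,26,27,28,29,30,31): XOR of data positions = 0⊕0⊕1⊕1⊕0⊕1⊕0⊕1⊕0⊕0⊕1⊕0⊕1⊕1⊕0 = 1
p16 (pos 16,17,18,19,20,21,22,23,24,25,26,27,28,29,30,31): XOR of data positions = 0⊕1⊕0⊕0⊕0⊕1⊕1⊕1⊕0⊕0⊕1⊕0⊕1⊕1⊕0 = 1
Codeword: 1011111100110101010001110010110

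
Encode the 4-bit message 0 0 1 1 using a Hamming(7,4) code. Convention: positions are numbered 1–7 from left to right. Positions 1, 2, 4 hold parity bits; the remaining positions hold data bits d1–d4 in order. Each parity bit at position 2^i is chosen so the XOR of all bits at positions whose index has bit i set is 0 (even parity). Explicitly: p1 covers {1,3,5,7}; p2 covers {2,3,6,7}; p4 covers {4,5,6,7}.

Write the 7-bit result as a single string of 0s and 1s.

1000011

Place data at non-parity positions: p1 p2 0 p4 0 1 1
p1 (pos 1,3,5,7): XOR of data positions = 0⊕0⊕1 = 1
p2 (pos 2,3,6,7): XOR of data positions = 0⊕1⊕1 = 0
p4 (pos 4,5,6,7): XOR of data positions = 0⊕1⊕1 = 0
Codeword: 1000011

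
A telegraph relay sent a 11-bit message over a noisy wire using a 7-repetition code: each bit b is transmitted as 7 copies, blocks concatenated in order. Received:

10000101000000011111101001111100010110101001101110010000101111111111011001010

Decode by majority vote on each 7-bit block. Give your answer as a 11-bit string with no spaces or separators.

00110110110

Block 1 (1000010): 2 ones → 0
Block 2 (1000000): 1 one → 0
Block 3 (0111111): 6 ones → 1
Block 4 (0100111): 4 ones → 1
Block 5 (1100010): 3 ones → 0
Block 6 (1101010): 4 ones → 1
Block 7 (0110111): 5 ones → 1
Block 8 (0010000): 1 one → 0
Block 9 (1011111): 6 ones → 1
Block 10 (1111101): 6 ones → 1
Block 11 (1001010): 3 ones → 0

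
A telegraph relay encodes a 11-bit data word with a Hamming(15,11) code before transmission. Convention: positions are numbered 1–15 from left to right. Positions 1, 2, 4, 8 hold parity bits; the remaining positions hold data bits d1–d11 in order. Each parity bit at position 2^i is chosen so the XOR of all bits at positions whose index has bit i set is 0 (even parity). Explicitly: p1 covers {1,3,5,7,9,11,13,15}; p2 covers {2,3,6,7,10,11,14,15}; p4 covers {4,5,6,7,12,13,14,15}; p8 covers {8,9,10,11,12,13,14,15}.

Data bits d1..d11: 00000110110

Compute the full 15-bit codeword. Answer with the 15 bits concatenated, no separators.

Place data at non-parity positions: p1 p2 0 p4 0 0 0 p8 0 1 1 0 1 1 0
p1 (pos 1,3,5,7,9,11,13,15): XOR of data positions = 0⊕0⊕0⊕0⊕1⊕1⊕0 = 0
p2 (pos 2,3,6,7,10,11,14,15): XOR of data positions = 0⊕0⊕0⊕1⊕1⊕1⊕0 = 1
p4 (pos 4,5,6,7,12,13,14,15): XOR of data positions = 0⊕0⊕0⊕0⊕1⊕1⊕0 = 0
p8 (pos 8,9,10,11,12,13,14,15): XOR of data positions = 0⊕1⊕1⊕0⊕1⊕1⊕0 = 0
Codeword: 010000000110110

010000000110110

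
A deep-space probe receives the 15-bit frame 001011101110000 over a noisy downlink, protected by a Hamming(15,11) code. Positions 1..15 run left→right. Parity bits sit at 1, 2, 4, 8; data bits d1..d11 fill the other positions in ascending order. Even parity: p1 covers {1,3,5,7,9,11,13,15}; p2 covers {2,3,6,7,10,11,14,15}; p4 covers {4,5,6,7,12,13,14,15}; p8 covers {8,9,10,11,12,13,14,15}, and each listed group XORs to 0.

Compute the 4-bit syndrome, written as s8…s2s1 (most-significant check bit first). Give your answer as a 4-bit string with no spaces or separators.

1111

s1 (pos 1,3,5,7,9,11,13,15): 0⊕1⊕1⊕1⊕1⊕1⊕0⊕0 = 1
s2 (pos 2,3,6,7,10,11,14,15): 0⊕1⊕1⊕1⊕1⊕1⊕0⊕0 = 1
s4 (pos 4,5,6,7,12,13,14,15): 0⊕1⊕1⊕1⊕0⊕0⊕0⊕0 = 1
s8 (pos 8,9,10,11,12,13,14,15): 0⊕1⊕1⊕1⊕0⊕0⊕0⊕0 = 1
Syndrome s8…s1 = 1111 → error at position 15.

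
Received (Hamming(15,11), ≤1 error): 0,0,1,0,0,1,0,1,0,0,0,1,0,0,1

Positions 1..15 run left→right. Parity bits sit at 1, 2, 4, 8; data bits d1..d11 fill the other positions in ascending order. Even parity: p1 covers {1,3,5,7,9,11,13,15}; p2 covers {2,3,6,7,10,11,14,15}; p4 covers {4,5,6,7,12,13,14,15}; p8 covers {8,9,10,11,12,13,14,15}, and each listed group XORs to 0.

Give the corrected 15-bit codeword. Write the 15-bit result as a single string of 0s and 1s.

s1 (pos 1,3,5,7,9,11,13,15): 0⊕1⊕0⊕0⊕0⊕0⊕0⊕1 = 0
s2 (pos 2,3,6,7,10,11,14,15): 0⊕1⊕1⊕0⊕0⊕0⊕0⊕1 = 1
s4 (pos 4,5,6,7,12,13,14,15): 0⊕0⊕1⊕0⊕1⊕0⊕0⊕1 = 1
s8 (pos 8,9,10,11,12,13,14,15): 1⊕0⊕0⊕0⊕1⊕0⊕0⊕1 = 1
Syndrome s8…s1 = 1110 → error at position 14.
Flip position 14: 001001010001001 → 001001010001011

001001010001011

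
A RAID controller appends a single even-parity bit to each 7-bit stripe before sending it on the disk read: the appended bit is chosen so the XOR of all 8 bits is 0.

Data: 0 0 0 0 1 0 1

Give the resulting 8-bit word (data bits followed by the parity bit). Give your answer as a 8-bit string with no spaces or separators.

XOR of the 7 data bits: 0⊕0⊕0⊕0⊕1⊕0⊕1 = 0
Parity bit = 0 (so all 8 bits XOR to 0).

00001010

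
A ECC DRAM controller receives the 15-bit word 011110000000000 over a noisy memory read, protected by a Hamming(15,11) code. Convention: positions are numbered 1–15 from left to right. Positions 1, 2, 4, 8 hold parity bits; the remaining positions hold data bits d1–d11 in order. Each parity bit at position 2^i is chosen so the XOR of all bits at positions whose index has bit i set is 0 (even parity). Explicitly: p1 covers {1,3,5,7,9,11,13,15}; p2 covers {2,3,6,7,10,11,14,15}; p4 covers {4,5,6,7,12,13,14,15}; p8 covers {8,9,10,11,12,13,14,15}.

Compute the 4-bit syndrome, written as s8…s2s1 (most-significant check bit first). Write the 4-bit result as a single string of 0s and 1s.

0000

s1 (pos 1,3,5,7,9,11,13,15): 0⊕1⊕1⊕0⊕0⊕0⊕0⊕0 = 0
s2 (pos 2,3,6,7,10,11,14,15): 1⊕1⊕0⊕0⊕0⊕0⊕0⊕0 = 0
s4 (pos 4,5,6,7,12,13,14,15): 1⊕1⊕0⊕0⊕0⊕0⊕0⊕0 = 0
s8 (pos 8,9,10,11,12,13,14,15): 0⊕0⊕0⊕0⊕0⊕0⊕0⊕0 = 0
Syndrome s8…s1 = 0000 → no error.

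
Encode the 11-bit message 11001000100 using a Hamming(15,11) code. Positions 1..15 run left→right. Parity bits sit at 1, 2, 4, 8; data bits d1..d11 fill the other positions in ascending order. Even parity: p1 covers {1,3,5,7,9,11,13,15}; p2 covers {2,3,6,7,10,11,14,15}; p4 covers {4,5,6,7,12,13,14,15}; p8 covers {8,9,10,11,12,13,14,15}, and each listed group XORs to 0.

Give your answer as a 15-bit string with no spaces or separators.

011010001000100

Place data at non-parity positions: p1 p2 1 p4 1 0 0 p8 1 0 0 0 1 0 0
p1 (pos 1,3,5,7,9,11,13,15): XOR of data positions = 1⊕1⊕0⊕1⊕0⊕1⊕0 = 0
p2 (pos 2,3,6,7,10,11,14,15): XOR of data positions = 1⊕0⊕0⊕0⊕0⊕0⊕0 = 1
p4 (pos 4,5,6,7,12,13,14,15): XOR of data positions = 1⊕0⊕0⊕0⊕1⊕0⊕0 = 0
p8 (pos 8,9,10,11,12,13,14,15): XOR of data positions = 1⊕0⊕0⊕0⊕1⊕0⊕0 = 0
Codeword: 011010001000100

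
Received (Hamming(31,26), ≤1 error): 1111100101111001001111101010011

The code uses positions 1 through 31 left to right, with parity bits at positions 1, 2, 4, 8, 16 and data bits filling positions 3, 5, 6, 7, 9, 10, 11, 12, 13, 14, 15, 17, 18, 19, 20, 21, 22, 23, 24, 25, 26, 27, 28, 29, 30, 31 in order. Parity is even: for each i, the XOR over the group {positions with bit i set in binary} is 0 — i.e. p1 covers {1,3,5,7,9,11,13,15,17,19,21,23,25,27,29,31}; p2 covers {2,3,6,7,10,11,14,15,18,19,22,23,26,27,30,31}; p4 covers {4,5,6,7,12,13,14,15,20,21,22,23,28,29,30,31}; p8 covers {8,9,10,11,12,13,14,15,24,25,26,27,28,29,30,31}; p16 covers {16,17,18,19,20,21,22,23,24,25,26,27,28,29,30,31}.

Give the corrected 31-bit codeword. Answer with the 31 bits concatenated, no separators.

s1 (pos 1,3,5,7,9,11,13,15,17,19,21,23,25,27,29,31): 1⊕1⊕1⊕0⊕0⊕1⊕1⊕0⊕0⊕1⊕1⊕1⊕1⊕1⊕0⊕1 = 1
s2 (pos 2,3,6,7,10,11,14,15,18,19,22,23,26,27,30,31): 1⊕1⊕0⊕0⊕1⊕1⊕0⊕0⊕0⊕1⊕1⊕1⊕0⊕1⊕1⊕1 = 0
s4 (pos 4,5,6,7,12,13,14,15,20,21,22,23,28,29,30,31): 1⊕1⊕0⊕0⊕1⊕1⊕0⊕0⊕1⊕1⊕1⊕1⊕0⊕0⊕1⊕1 = 0
s8 (pos 8,9,10,11,12,13,14,15,24,25,26,27,28,29,30,31): 1⊕0⊕1⊕1⊕1⊕1⊕0⊕0⊕0⊕1⊕0⊕1⊕0⊕0⊕1⊕1 = 1
s16 (pos 16,17,18,19,20,21,22,23,24,25,26,27,28,29,30,31): 1⊕0⊕0⊕1⊕1⊕1⊕1⊕1⊕0⊕1⊕0⊕1⊕0⊕0⊕1⊕1 = 0
Syndrome s16…s1 = 01001 → error at position 9.
Flip position 9: 1111100101111001001111101010011 → 1111100111111001001111101010011

1111100111111001001111101010011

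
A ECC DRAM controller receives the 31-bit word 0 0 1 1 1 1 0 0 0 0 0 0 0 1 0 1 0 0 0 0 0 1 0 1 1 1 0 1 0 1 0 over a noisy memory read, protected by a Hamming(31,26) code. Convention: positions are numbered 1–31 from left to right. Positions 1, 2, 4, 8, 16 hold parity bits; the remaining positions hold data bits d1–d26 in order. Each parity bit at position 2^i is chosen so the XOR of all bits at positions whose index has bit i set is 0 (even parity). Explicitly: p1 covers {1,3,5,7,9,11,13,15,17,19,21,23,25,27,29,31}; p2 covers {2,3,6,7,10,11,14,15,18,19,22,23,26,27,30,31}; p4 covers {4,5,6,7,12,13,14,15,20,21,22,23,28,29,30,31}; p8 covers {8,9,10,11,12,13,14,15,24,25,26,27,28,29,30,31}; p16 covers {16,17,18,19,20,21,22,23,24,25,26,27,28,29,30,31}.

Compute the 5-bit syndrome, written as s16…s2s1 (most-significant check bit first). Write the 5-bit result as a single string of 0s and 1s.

s1 (pos 1,3,5,7,9,11,13,15,17,19,21,23,25,27,29,31): 0⊕1⊕1⊕0⊕0⊕0⊕0⊕0⊕0⊕0⊕0⊕0⊕1⊕0⊕0⊕0 = 1
s2 (pos 2,3,6,7,10,11,14,15,18,19,22,23,26,27,30,31): 0⊕1⊕1⊕0⊕0⊕0⊕1⊕0⊕0⊕0⊕1⊕0⊕1⊕0⊕1⊕0 = 0
s4 (pos 4,5,6,7,12,13,14,15,20,21,22,23,28,29,30,31): 1⊕1⊕1⊕0⊕0⊕0⊕1⊕0⊕0⊕0⊕1⊕0⊕1⊕0⊕1⊕0 = 1
s8 (pos 8,9,10,11,12,13,14,15,24,25,26,27,28,29,30,31): 0⊕0⊕0⊕0⊕0⊕0⊕1⊕0⊕1⊕1⊕1⊕0⊕1⊕0⊕1⊕0 = 0
s16 (pos 16,17,18,19,20,21,22,23,24,25,26,27,28,29,30,31): 1⊕0⊕0⊕0⊕0⊕0⊕1⊕0⊕1⊕1⊕1⊕0⊕1⊕0⊕1⊕0 = 1
Syndrome s16…s1 = 10101 → error at position 21.

10101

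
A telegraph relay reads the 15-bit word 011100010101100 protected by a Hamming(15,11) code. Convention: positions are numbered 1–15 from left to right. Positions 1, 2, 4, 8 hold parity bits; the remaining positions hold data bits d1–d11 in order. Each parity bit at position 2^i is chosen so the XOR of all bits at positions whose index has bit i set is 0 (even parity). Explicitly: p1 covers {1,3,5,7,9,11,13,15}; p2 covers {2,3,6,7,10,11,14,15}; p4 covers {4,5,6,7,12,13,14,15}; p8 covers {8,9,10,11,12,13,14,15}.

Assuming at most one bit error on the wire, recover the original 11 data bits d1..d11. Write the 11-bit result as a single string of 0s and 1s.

10100101100

s1 (pos 1,3,5,7,9,11,13,15): 0⊕1⊕0⊕0⊕0⊕0⊕1⊕0 = 0
s2 (pos 2,3,6,7,10,11,14,15): 1⊕1⊕0⊕0⊕1⊕0⊕0⊕0 = 1
s4 (pos 4,5,6,7,12,13,14,15): 1⊕0⊕0⊕0⊕1⊕1⊕0⊕0 = 1
s8 (pos 8,9,10,11,12,13,14,15): 1⊕0⊕1⊕0⊕1⊕1⊕0⊕0 = 0
Syndrome s8…s1 = 0110 → error at position 6.
Flip position 6: 011100010101100 → 011101010101100
Read data bits from positions 3,5,6,7,9,10,11,12,13,14,15: 10100101100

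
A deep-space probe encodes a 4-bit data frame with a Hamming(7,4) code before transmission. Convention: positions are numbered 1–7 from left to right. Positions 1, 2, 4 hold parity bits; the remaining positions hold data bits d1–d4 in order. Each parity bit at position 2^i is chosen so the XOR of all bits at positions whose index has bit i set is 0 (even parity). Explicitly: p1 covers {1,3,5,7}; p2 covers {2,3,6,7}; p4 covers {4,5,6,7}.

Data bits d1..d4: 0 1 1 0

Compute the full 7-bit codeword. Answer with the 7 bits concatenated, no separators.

1100110

Place data at non-parity positions: p1 p2 0 p4 1 1 0
p1 (pos 1,3,5,7): XOR of data positions = 0⊕1⊕0 = 1
p2 (pos 2,3,6,7): XOR of data positions = 0⊕1⊕0 = 1
p4 (pos 4,5,6,7): XOR of data positions = 1⊕1⊕0 = 0
Codeword: 1100110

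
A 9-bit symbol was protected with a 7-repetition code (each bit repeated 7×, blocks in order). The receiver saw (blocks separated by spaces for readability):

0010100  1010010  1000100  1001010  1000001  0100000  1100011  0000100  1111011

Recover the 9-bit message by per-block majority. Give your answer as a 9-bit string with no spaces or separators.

000000101

Block 1 (0010100): 2 ones → 0
Block 2 (1010010): 3 ones → 0
Block 3 (1000100): 2 ones → 0
Block 4 (1001010): 3 ones → 0
Block 5 (1000001): 2 ones → 0
Block 6 (0100000): 1 one → 0
Block 7 (1100011): 4 ones → 1
Block 8 (0000100): 1 one → 0
Block 9 (1111011): 6 ones → 1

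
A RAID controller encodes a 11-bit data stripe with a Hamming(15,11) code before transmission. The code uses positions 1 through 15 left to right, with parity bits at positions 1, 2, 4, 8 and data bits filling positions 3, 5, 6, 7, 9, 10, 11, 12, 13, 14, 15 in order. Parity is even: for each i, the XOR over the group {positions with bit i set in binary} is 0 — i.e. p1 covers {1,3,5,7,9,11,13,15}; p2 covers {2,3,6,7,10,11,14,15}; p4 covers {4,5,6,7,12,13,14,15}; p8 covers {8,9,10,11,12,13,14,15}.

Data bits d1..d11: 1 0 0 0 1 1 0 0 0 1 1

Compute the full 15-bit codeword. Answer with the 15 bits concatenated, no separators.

101000001100011

Place data at non-parity positions: p1 p2 1 p4 0 0 0 p8 1 1 0 0 0 1 1
p1 (pos 1,3,5,7,9,11,13,15): XOR of data positions = 1⊕0⊕0⊕1⊕0⊕0⊕1 = 1
p2 (pos 2,3,6,7,10,11,14,15): XOR of data positions = 1⊕0⊕0⊕1⊕0⊕1⊕1 = 0
p4 (pos 4,5,6,7,12,13,14,15): XOR of data positions = 0⊕0⊕0⊕0⊕0⊕1⊕1 = 0
p8 (pos 8,9,10,11,12,13,14,15): XOR of data positions = 1⊕1⊕0⊕0⊕0⊕1⊕1 = 0
Codeword: 101000001100011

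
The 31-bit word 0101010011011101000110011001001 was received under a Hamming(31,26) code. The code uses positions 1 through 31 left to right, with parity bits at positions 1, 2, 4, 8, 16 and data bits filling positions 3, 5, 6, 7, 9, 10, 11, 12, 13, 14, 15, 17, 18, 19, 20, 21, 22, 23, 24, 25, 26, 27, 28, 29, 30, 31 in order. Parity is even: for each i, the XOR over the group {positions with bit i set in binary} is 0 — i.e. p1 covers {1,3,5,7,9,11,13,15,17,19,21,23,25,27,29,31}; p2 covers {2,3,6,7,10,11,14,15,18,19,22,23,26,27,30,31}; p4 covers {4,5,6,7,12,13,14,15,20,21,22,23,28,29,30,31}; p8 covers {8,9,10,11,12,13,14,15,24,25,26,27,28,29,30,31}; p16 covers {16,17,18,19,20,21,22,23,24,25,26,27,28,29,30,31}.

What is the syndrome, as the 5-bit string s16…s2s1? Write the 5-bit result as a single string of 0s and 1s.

11111

s1 (pos 1,3,5,7,9,11,13,15,17,19,21,23,25,27,29,31): 0⊕0⊕0⊕0⊕1⊕0⊕1⊕0⊕0⊕0⊕1⊕0⊕1⊕0⊕0⊕1 = 1
s2 (pos 2,3,6,7,10,11,14,15,18,19,22,23,26,27,30,31): 1⊕0⊕1⊕0⊕1⊕0⊕1⊕0⊕0⊕0⊕0⊕0⊕0⊕0⊕0⊕1 = 1
s4 (pos 4,5,6,7,12,13,14,15,20,21,22,23,28,29,30,31): 1⊕0⊕1⊕0⊕1⊕1⊕1⊕0⊕1⊕1⊕0⊕0⊕1⊕0⊕0⊕1 = 1
s8 (pos 8,9,10,11,12,13,14,15,24,25,26,27,28,29,30,31): 0⊕1⊕1⊕0⊕1⊕1⊕1⊕0⊕1⊕1⊕0⊕0⊕1⊕0⊕0⊕1 = 1
s16 (pos 16,17,18,19,20,21,22,23,24,25,26,27,28,29,30,31): 1⊕0⊕0⊕0⊕1⊕1⊕0⊕0⊕1⊕1⊕0⊕0⊕1⊕0⊕0⊕1 = 1
Syndrome s16…s1 = 11111 → error at position 31.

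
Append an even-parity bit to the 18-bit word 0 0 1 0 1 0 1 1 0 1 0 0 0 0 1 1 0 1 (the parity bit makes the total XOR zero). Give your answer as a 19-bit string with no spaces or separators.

0010101101000011010

XOR of the 18 data bits: 0⊕0⊕1⊕0⊕1⊕0⊕1⊕1⊕0⊕1⊕0⊕0⊕0⊕0⊕1⊕1⊕0⊕1 = 0
Parity bit = 0 (so all 19 bits XOR to 0).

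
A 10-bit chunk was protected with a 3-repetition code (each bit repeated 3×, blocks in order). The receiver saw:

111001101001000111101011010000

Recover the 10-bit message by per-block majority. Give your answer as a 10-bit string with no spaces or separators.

1010011100

Block 1 (111): 3 ones → 1
Block 2 (001): 1 one → 0
Block 3 (101): 2 ones → 1
Block 4 (001): 1 one → 0
Block 5 (000): 0 ones → 0
Block 6 (111): 3 ones → 1
Block 7 (101): 2 ones → 1
Block 8 (011): 2 ones → 1
Block 9 (010): 1 one → 0
Block 10 (000): 0 ones → 0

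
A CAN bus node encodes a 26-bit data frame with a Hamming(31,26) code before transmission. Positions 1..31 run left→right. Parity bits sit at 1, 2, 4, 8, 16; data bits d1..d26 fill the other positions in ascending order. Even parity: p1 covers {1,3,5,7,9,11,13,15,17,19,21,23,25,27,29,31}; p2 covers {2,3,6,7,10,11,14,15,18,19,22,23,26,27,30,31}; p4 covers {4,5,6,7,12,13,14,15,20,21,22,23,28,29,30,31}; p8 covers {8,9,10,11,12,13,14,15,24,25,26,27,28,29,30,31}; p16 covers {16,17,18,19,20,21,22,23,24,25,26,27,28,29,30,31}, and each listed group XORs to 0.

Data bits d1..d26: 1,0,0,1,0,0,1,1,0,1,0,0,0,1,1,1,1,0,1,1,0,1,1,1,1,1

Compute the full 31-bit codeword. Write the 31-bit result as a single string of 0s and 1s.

Place data at non-parity positions: p1 p2 1 p4 0 0 1 p8 0 0 1 1 0 1 0 p16 0 0 1 1 1 1 0 1 1 0 1 1 1 1 1
p1 (pos 1,3,5,7,9,11,13,15,17,19,21,23,25,27,29,31): XOR of data positions = 1⊕0⊕1⊕0⊕1⊕0⊕0⊕0⊕1⊕1⊕0⊕1⊕1⊕1⊕1 = 1
p2 (pos 2,3,6,7,10,11,14,15,18,19,22,23,26,27,30,31): XOR of data positions = 1⊕0⊕1⊕0⊕1⊕1⊕0⊕0⊕1⊕1⊕0⊕0⊕1⊕1⊕1 = 1
p4 (pos 4,5,6,7,12,13,14,15,20,21,22,23,28,29,30,31): XOR of data positions = 0⊕0⊕1⊕1⊕0⊕1⊕0⊕1⊕1⊕1⊕0⊕1⊕1⊕1⊕1 = 0
p8 (pos 8,9,10,11,12,13,14,15,24,25,26,27,28,29,30,31): XOR of data positions = 0⊕0⊕1⊕1⊕0⊕1⊕0⊕1⊕1⊕0⊕1⊕1⊕1⊕1⊕1 = 0
p16 (pos 16,17,18,19,20,21,22,23,24,25,26,27,28,29,30,31): XOR of data positions = 0⊕0⊕1⊕1⊕1⊕1⊕0⊕1⊕1⊕0⊕1⊕1⊕1⊕1⊕1 = 1
Codeword: 1110001000110101001111011011111

1110001000110101001111011011111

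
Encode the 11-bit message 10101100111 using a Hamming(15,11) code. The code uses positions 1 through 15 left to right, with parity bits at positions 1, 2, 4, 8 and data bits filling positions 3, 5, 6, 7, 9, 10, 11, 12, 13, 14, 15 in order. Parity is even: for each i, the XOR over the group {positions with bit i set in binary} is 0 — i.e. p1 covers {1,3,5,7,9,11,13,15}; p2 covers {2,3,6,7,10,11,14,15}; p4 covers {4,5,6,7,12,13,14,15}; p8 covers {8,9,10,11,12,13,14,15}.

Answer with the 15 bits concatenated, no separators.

011001011100111

Place data at non-parity positions: p1 p2 1 p4 0 1 0 p8 1 1 0 0 1 1 1
p1 (pos 1,3,5,7,9,11,13,15): XOR of data positions = 1⊕0⊕0⊕1⊕0⊕1⊕1 = 0
p2 (pos 2,3,6,7,10,11,14,15): XOR of data positions = 1⊕1⊕0⊕1⊕0⊕1⊕1 = 1
p4 (pos 4,5,6,7,12,13,14,15): XOR of data positions = 0⊕1⊕0⊕0⊕1⊕1⊕1 = 0
p8 (pos 8,9,10,11,12,13,14,15): XOR of data positions = 1⊕1⊕0⊕0⊕1⊕1⊕1 = 1
Codeword: 011001011100111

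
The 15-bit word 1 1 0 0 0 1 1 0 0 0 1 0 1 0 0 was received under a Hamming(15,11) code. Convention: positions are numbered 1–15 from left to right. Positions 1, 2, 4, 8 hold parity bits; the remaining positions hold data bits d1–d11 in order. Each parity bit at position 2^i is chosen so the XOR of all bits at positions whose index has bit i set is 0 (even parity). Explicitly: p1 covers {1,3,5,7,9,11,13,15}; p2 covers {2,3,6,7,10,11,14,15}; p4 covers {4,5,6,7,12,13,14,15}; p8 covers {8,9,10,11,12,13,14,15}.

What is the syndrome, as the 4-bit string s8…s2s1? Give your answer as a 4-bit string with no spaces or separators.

0100

s1 (pos 1,3,5,7,9,11,13,15): 1⊕0⊕0⊕1⊕0⊕1⊕1⊕0 = 0
s2 (pos 2,3,6,7,10,11,14,15): 1⊕0⊕1⊕1⊕0⊕1⊕0⊕0 = 0
s4 (pos 4,5,6,7,12,13,14,15): 0⊕0⊕1⊕1⊕0⊕1⊕0⊕0 = 1
s8 (pos 8,9,10,11,12,13,14,15): 0⊕0⊕0⊕1⊕0⊕1⊕0⊕0 = 0
Syndrome s8…s1 = 0100 → error at position 4.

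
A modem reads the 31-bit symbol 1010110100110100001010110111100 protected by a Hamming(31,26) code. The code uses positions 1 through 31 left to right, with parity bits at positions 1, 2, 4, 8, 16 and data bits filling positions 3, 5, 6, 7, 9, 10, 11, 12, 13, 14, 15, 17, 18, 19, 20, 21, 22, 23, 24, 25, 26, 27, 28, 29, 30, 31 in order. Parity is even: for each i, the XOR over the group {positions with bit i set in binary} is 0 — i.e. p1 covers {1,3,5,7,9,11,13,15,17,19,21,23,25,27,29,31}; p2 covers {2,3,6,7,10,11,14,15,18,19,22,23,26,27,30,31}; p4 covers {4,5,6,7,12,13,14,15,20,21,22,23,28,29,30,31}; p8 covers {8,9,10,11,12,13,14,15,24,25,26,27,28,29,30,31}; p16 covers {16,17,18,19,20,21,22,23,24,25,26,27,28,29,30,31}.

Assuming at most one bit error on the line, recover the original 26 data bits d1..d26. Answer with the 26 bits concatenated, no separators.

s1 (pos 1,3,5,7,9,11,13,15,17,19,21,23,25,27,29,31): 1⊕1⊕1⊕0⊕0⊕1⊕0⊕0⊕0⊕1⊕1⊕1⊕0⊕1⊕1⊕0 = 1
s2 (pos 2,3,6,7,10,11,14,15,18,19,22,23,26,27,30,31): 0⊕1⊕1⊕0⊕0⊕1⊕1⊕0⊕0⊕1⊕0⊕1⊕1⊕1⊕0⊕0 = 0
s4 (pos 4,5,6,7,12,13,14,15,20,21,22,23,28,29,30,31): 0⊕1⊕1⊕0⊕1⊕0⊕1⊕0⊕0⊕1⊕0⊕1⊕1⊕1⊕0⊕0 = 0
s8 (pos 8,9,10,11,12,13,14,15,24,25,26,27,28,29,30,31): 1⊕0⊕0⊕1⊕1⊕0⊕1⊕0⊕1⊕0⊕1⊕1⊕1⊕1⊕0⊕0 = 1
s16 (pos 16,17,18,19,20,21,22,23,24,25,26,27,28,29,30,31): 0⊕0⊕0⊕1⊕0⊕1⊕0⊕1⊕1⊕0⊕1⊕1⊕1⊕1⊕0⊕0 = 0
Syndrome s16…s1 = 01001 → error at position 9.
Flip position 9: 1010110100110100001010110111100 → 1010110110110100001010110111100
Read data bits from positions 3,5,6,7,9,10,11,12,13,14,15,17,18,19,20,21,22,23,24,25,26,27,28,29,30,31: 11101011010001010110111100

11101011010001010110111100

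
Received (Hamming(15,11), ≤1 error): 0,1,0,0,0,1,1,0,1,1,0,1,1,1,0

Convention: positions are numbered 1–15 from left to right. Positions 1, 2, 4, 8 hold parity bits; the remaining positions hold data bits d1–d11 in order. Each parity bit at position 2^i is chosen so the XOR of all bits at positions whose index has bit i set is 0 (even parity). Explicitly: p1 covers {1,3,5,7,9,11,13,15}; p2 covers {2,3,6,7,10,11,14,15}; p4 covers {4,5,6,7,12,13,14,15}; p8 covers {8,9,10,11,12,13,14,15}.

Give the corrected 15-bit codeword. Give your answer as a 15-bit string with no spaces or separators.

s1 (pos 1,3,5,7,9,11,13,15): 0⊕0⊕0⊕1⊕1⊕0⊕1⊕0 = 1
s2 (pos 2,3,6,7,10,11,14,15): 1⊕0⊕1⊕1⊕1⊕0⊕1⊕0 = 1
s4 (pos 4,5,6,7,12,13,14,15): 0⊕0⊕1⊕1⊕1⊕1⊕1⊕0 = 1
s8 (pos 8,9,10,11,12,13,14,15): 0⊕1⊕1⊕0⊕1⊕1⊕1⊕0 = 1
Syndrome s8…s1 = 1111 → error at position 15.
Flip position 15: 010001101101110 → 010001101101111

010001101101111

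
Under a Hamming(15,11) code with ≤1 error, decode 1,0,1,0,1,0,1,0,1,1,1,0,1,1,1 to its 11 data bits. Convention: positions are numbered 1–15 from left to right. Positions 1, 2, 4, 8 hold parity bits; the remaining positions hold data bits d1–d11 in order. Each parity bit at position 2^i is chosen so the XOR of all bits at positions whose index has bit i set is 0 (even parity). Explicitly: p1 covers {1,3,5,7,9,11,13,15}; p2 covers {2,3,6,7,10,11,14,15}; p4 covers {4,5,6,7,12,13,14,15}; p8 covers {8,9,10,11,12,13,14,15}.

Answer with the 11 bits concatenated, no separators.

s1 (pos 1,3,5,7,9,11,13,15): 1⊕1⊕1⊕1⊕1⊕1⊕1⊕1 = 0
s2 (pos 2,3,6,7,10,11,14,15): 0⊕1⊕0⊕1⊕1⊕1⊕1⊕1 = 0
s4 (pos 4,5,6,7,12,13,14,15): 0⊕1⊕0⊕1⊕0⊕1⊕1⊕1 = 1
s8 (pos 8,9,10,11,12,13,14,15): 0⊕1⊕1⊕1⊕0⊕1⊕1⊕1 = 0
Syndrome s8…s1 = 0100 → error at position 4.
Flip position 4: 101010101110111 → 101110101110111
Read data bits from positions 3,5,6,7,9,10,11,12,13,14,15: 11011110111

11011110111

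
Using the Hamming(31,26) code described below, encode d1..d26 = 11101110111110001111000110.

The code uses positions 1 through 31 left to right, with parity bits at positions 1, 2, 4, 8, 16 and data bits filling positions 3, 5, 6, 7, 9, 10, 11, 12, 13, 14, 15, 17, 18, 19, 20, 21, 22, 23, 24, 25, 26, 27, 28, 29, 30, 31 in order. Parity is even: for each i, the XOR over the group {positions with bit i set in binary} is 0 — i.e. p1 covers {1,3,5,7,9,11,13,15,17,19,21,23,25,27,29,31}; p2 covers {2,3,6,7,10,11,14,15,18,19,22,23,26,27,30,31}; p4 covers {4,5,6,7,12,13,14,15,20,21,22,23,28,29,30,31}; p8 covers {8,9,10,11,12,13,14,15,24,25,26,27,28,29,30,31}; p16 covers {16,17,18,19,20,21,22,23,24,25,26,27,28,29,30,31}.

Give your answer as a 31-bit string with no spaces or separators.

Place data at non-parity positions: p1 p2 1 p4 1 1 0 p8 1 1 1 0 1 1 1 p16 1 1 0 0 0 1 1 1 1 0 0 0 1 1 0
p1 (pos 1,3,5,7,9,11,13,15,17,19,21,23,25,27,29,31): XOR of data positions = 1⊕1⊕0⊕1⊕1⊕1⊕1⊕1⊕0⊕0⊕1⊕1⊕0⊕1⊕0 = 0
p2 (pos 2,3,6,7,10,11,14,15,18,19,22,23,26,27,30,31): XOR of data positions = 1⊕1⊕0⊕1⊕1⊕1⊕1⊕1⊕0⊕1⊕1⊕0⊕0⊕1⊕0 = 0
p4 (pos 4,5,6,7,12,13,14,15,20,21,22,23,28,29,30,31): XOR of data positions = 1⊕1⊕0⊕0⊕1⊕1⊕1⊕0⊕0⊕1⊕1⊕0⊕1⊕1⊕0 = 1
p8 (pos 8,9,10,11,12,13,14,15,24,25,26,27,28,29,30,31): XOR of data positions = 1⊕1⊕1⊕0⊕1⊕1⊕1⊕1⊕1⊕0⊕0⊕0⊕1⊕1⊕0 = 0
p16 (pos 16,17,18,19,20,21,22,23,24,25,26,27,28,29,30,31): XOR of data positions = 1⊕1⊕0⊕0⊕0⊕1⊕1⊕1⊕1⊕0⊕0⊕0⊕1⊕1⊕0 = 0
Codeword: 0011110011101110110001111000110

0011110011101110110001111000110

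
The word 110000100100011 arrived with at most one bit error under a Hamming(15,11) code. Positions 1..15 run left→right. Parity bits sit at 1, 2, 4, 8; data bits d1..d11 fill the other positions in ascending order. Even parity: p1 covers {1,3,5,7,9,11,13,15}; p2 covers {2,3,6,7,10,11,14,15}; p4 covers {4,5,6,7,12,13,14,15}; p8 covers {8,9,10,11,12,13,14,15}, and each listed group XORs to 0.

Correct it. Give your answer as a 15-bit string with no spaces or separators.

s1 (pos 1,3,5,7,9,11,13,15): 1⊕0⊕0⊕1⊕0⊕0⊕0⊕1 = 1
s2 (pos 2,3,6,7,10,11,14,15): 1⊕0⊕0⊕1⊕1⊕0⊕1⊕1 = 1
s4 (pos 4,5,6,7,12,13,14,15): 0⊕0⊕0⊕1⊕0⊕0⊕1⊕1 = 1
s8 (pos 8,9,10,11,12,13,14,15): 0⊕0⊕1⊕0⊕0⊕0⊕1⊕1 = 1
Syndrome s8…s1 = 1111 → error at position 15.
Flip position 15: 110000100100011 → 110000100100010

110000100100010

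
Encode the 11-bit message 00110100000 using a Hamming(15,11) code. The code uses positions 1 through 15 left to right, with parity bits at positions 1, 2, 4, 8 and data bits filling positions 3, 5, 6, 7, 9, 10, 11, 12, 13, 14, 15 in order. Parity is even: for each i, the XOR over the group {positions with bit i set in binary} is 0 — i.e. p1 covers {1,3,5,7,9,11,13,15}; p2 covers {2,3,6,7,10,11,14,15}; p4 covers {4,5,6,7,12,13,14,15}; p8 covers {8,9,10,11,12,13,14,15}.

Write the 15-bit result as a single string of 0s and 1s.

Place data at non-parity positions: p1 p2 0 p4 0 1 1 p8 0 1 0 0 0 0 0
p1 (pos 1,3,5,7,9,11,13,15): XOR of data positions = 0⊕0⊕1⊕0⊕0⊕0⊕0 = 1
p2 (pos 2,3,6,7,10,11,14,15): XOR of data positions = 0⊕1⊕1⊕1⊕0⊕0⊕0 = 1
p4 (pos 4,5,6,7,12,13,14,15): XOR of data positions = 0⊕1⊕1⊕0⊕0⊕0⊕0 = 0
p8 (pos 8,9,10,11,12,13,14,15): XOR of data positions = 0⊕1⊕0⊕0⊕0⊕0⊕0 = 1
Codeword: 110001110100000

110001110100000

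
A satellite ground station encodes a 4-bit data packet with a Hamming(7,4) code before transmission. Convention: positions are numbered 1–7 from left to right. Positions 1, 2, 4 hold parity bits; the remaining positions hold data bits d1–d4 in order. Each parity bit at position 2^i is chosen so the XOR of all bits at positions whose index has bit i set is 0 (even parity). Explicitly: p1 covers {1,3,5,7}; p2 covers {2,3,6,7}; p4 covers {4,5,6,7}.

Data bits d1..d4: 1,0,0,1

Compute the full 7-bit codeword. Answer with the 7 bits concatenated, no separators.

0011001

Place data at non-parity positions: p1 p2 1 p4 0 0 1
p1 (pos 1,3,5,7): XOR of data positions = 1⊕0⊕1 = 0
p2 (pos 2,3,6,7): XOR of data positions = 1⊕0⊕1 = 0
p4 (pos 4,5,6,7): XOR of data positions = 0⊕0⊕1 = 1
Codeword: 0011001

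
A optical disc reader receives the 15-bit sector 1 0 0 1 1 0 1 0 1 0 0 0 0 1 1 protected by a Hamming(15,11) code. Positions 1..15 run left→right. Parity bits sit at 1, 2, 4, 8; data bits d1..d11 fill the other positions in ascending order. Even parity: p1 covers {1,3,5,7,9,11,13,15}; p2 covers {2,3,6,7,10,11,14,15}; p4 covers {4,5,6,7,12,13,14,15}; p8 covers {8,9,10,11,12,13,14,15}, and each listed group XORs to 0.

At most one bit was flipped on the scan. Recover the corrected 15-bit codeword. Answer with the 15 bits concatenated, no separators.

s1 (pos 1,3,5,7,9,11,13,15): 1⊕0⊕1⊕1⊕1⊕0⊕0⊕1 = 1
s2 (pos 2,3,6,7,10,11,14,15): 0⊕0⊕0⊕1⊕0⊕0⊕1⊕1 = 1
s4 (pos 4,5,6,7,12,13,14,15): 1⊕1⊕0⊕1⊕0⊕0⊕1⊕1 = 1
s8 (pos 8,9,10,11,12,13,14,15): 0⊕1⊕0⊕0⊕0⊕0⊕1⊕1 = 1
Syndrome s8…s1 = 1111 → error at position 15.
Flip position 15: 100110101000011 → 100110101000010

100110101000010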